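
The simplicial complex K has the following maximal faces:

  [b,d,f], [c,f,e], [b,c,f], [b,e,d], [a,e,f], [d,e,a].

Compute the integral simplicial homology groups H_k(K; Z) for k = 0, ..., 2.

Fix the vertex order a < b < c < d < e < f and write every simplex with vertices in increasing order. Then dim K = 2 and the simplices of K are:

  0-simplices (6): a, b, c, d, e, f
  1-simplices (12): ad, ae, af, bc, bd, be, bf, ce, cf, de, df, ef
  2-simplices (6): ade, aef, bcf, bde, bdf, cef

Hence C_0 ≅ Z^6, C_1 ≅ Z^12, C_2 ≅ Z^6.

Boundary ∂_1: C_1 → C_0 is given by ∂[p,q] = [q] − [p].
As a 6×12 matrix over Z this has rank 5, with invariant factors (1,1,1,1,1).

∂_2: C_2 → C_1 acts by ∂[p,q,r] = [q,r] − [p,r] + [p,q]. For instance
  ∂ade = de − ae + ad,
  ∂bde = de − be + bd.
As a 12×6 matrix over Z this has rank 6, with invariant factors (1,1,1,1,1,1).

Now H_k = ker ∂_k / im ∂_{k+1}, so:

  H_0: rank C_0 − rank ∂_1 = 6 − 5 = 1, and the invariant factors of ∂_1 are all 1, so H_0 = Z.
  H_1: rank ker ∂_1 − rank ∂_2 = (12 − 5) − 6 = 1, and the invariant factors of ∂_2 are all 1, so H_1 = Z.
  H_2: rank ker ∂_2 − rank ∂_3 = (6 − 6) − 0 = 0, and there is no ∂_3, so H_2 = 0.

H_0 ≅ Z,  H_1 ≅ Z,  H_2 = 0.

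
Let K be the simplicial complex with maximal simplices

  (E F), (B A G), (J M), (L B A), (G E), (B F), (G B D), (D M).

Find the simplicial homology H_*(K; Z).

H_0 = Z,  H_1 = Z,  H_2 = 0.

We work with the vertex ordering A < B < D < E < F < G < J < L < M. The simplices of K, each written with vertices in increasing order, are:

  0-simplices (9): A, B, D, E, F, G, J, L, M
  1-simplices (12): AB, AG, AL, BD, BF, BG, BL, DG, DM, EF, EG, JM
  2-simplices (3): ABG, ABL, BDG

so the chain groups are C_0 ≅ Z^9, C_1 ≅ Z^12, C_2 ≅ Z^3.

∂_1: C_1 → C_0 is given by ∂[p,q] = [q] − [p].
This gives a 9×12 integer matrix of rank 8; reducing to Smith normal form yields diagonal entries (1,1,1,1,1,1,1,1).

∂_2: C_2 → C_1 sends each 2-simplex [p,q,r] to [q,r] − [p,r] + [p,q]. For instance
  ∂ABG = BG − AG + AB,
  ∂BDG = DG − BG + BD.
The resulting 12×3 matrix has rank 3, and its Smith normal form has invariant factors (1,1,1).

Computing H_k = (kernel of ∂_k) / (image of ∂_{k+1}):

  H_0: rank C_0 − rank ∂_1 = 9 − 8 = 1, and the invariant factors of ∂_1 are all 1, so H_0 ≅ Z.
  H_1: rank ker ∂_1 − rank ∂_2 = (12 − 8) − 3 = 1, and the invariant factors of ∂_2 are all 1, so H_1 ≅ Z.
  H_2: rank ker ∂_2 − rank ∂_3 = (3 − 3) − 0 = 0, and there is no ∂_3, so H_2 ≅ 0.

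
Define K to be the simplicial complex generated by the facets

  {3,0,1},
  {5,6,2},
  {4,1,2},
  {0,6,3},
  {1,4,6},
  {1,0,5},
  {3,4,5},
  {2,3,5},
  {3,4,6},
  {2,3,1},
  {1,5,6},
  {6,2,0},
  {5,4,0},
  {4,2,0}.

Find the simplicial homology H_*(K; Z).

Take the total order 0 < 1 < 2 < 3 < 4 < 5 < 6 on the vertex set. Then K (dimension 2) consists of the simplices:

  0-simplices (7): [0], [1], [2], [3], [4], [5], [6]
  1-simplices (21): [0,1], [0,2], [0,3], [0,4], [0,5], [0,6], [1,2], [1,3], [1,4], [1,5], [1,6], [2,3], [2,4], [2,5], [2,6], [3,4], [3,5], [3,6], [4,5], [4,6], [5,6]
  2-simplices (14): [0,1,3], [0,1,5], [0,2,4], [0,2,6], [0,3,6], [0,4,5], [1,2,3], [1,2,4], [1,4,6], [1,5,6], [2,3,5], [2,5,6], [3,4,5], [3,4,6]

so the chain groups are C_0 ≅ Z^7, C_1 ≅ Z^21, C_2 ≅ Z^14.

Boundary ∂_1: C_1 → C_0 sends each edge [p,q] (with p < q) to q − p. For instance
  ∂[0,1] = [1] − [0].
This gives a 7×21 integer matrix of rank 6; reducing to Smith normal form yields diagonal entries (1,1,1,1,1,1).

∂_2: C_2 → C_1 maps a triangle to the signed sum of its edges. For instance
  ∂[1,4,6] = [4,6] − [1,6] + [1,4],
  ∂[3,4,5] = [4,5] − [3,5] + [3,4].
The 21×14 boundary matrix has rank 13 and Smith normal form diag(1,1,1,1,1,1,1,1,1,1,1,1,1).

Now H_k = ker ∂_k / im ∂_{k+1}, so:

  H_0: rank C_0 − rank ∂_1 = 7 − 6 = 1, and the invariant factors of ∂_1 are all 1, so H_0 = Z.
  H_1: rank ker ∂_1 − rank ∂_2 = (21 − 6) − 13 = 2, and the invariant factors of ∂_2 are all 1, so H_1 = Z^2.
  H_2: rank ker ∂_2 − rank ∂_3 = (14 − 13) − 0 = 1, and there is no ∂_3, so H_2 = Z.

(K is a triangulation of the torus T^2.)

H_0 ≅ Z,  H_1 ≅ Z^2,  H_2 ≅ Z.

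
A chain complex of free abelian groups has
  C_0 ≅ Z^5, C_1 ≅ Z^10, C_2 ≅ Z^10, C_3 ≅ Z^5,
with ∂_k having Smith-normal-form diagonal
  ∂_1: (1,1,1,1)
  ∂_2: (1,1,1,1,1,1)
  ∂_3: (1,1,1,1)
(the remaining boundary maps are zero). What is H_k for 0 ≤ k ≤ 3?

H_0 ≅ Z,  H_1 = 0,  H_2 = 0,  H_3 ≅ Z.

H_0: b_0 = 5 − 0 − 4 = 1; torsion from ∂_1 factors > 1: none. So H_0 ≅ Z.
H_1: b_1 = 10 − 4 − 6 = 0; torsion from ∂_2 factors > 1: none. So H_1 ≅ 0.
H_2: b_2 = 10 − 6 − 4 = 0; torsion from ∂_3 factors > 1: none. So H_2 ≅ 0.
H_3: b_3 = 5 − 4 − 0 = 1; torsion from ∂_4 factors > 1: none. So H_3 ≅ Z.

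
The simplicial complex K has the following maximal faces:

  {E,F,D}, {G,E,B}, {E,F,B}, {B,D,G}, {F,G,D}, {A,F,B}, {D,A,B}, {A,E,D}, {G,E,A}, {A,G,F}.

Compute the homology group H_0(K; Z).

H_0 = Z.

Take the total order A < B < D < E < F < G on the vertex set. Then K (dimension 2) consists of the simplices:

  0-simplices (6): A, B, D, E, F, G
  1-simplices (15): AB, AD, AE, AF, AG, BD, BE, BF, BG, DE, DF, DG, EF, EG, FG
  2-simplices (10): ABD, ABF, ADE, AEG, AFG, BDG, BEF, BEG, DEF, DFG

Hence C_0 ≅ Z^6, C_1 ≅ Z^15, C_2 ≅ Z^10.

∂_1: C_1 → C_0 sends each edge [p,q] (with p < q) to q − p. For instance
  ∂EG = G − E.
As a 6×15 matrix over Z this has rank 5, with invariant factors (1,1,1,1,1).

The boundary map ∂_2: C_2 → C_1 sends each 2-simplex [p,q,r] to [q,r] − [p,r] + [p,q]. For instance
  ∂BEF = EF − BF + BE,
  ∂BDG = DG − BG + BD.
This gives a 15×10 integer matrix of rank 10; reducing to Smith normal form yields diagonal entries (1,1,1,1,1,1,1,1,1,2).

From H_k ≅ ker(∂_k) / im(∂_{k+1}) we obtain:

  H_0: rank C_0 − rank ∂_1 = 6 − 5 = 1, and the invariant factors of ∂_1 are all 1, so H_0 ≅ Z.

(K is a triangulation of the real projective plane RP^2.)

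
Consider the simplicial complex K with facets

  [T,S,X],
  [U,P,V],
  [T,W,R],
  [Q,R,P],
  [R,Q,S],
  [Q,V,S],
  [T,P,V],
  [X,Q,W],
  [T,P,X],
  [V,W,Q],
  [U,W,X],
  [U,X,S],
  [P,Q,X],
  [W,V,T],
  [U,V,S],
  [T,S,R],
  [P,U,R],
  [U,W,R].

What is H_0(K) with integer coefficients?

H_0 ≅ Z.

Take the total order P < Q < R < S < T < U < V < W < X on the vertex set. Then K (dimension 2) consists of the simplices:

  0-simplices (9): P, Q, R, S, T, U, V, W, X
  1-simplices (27): PQ, PR, PT, PU, PV, PX, QR, QS, QV, QW, QX, RS, RT, RU, RW, ST, SU, SV, SX, TV, TW, TX, UV, UW, UX, VW, WX
  2-simplices (18): PQR, PQX, PRU, PTV, PTX, PUV, QRS, QSV, QVW, QWX, RST, RTW, RUW, STX, SUV, SUX, TVW, UWX

Hence C_0 ≅ Z^9, C_1 ≅ Z^27, C_2 ≅ Z^18.

The boundary map ∂_1: C_1 → C_0 sends each edge [p,q] (with p < q) to q − p. For instance
  ∂UV = V − U.
This gives a 9×27 integer matrix of rank 8; reducing to Smith normal form yields diagonal entries (1,1,1,1,1,1,1,1).

The boundary map ∂_2: C_2 → C_1 maps a triangle to the signed sum of its edges. For instance
  ∂SUX = UX − SX + SU,
  ∂RUW = UW − RW + RU.
The resulting 27×18 matrix has rank 17, and its Smith normal form has invariant factors (1,1,1,1,1,1,1,1,1,1,1,1,1,1,1,1,1).

Computing H_k = (kernel of ∂_k) / (image of ∂_{k+1}):

  H_0: rank C_0 − rank ∂_1 = 9 − 8 = 1, and the invariant factors of ∂_1 are all 1, so H_0 ≅ Z.

(K is a triangulation of the torus T^2.)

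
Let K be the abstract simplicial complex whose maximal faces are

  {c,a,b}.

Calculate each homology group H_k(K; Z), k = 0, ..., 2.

Order the vertices as a < b < c. Listing each simplex with vertices in this order, K has dimension 2 with simplices:

  0-simplices (3): a, b, c
  1-simplices (3): ab, ac, bc
  2-simplices (1): abc

Hence C_0 ≅ Z^3, C_1 ≅ Z^3, C_2 ≅ Z^1.

Boundary ∂_1: C_1 → C_0 sends each edge [p,q] (with p < q) to q − p. For instance
  ∂bc = c − b.
The resulting 3×3 matrix has rank 2, and its Smith normal form has invariant factors (1,1).

The boundary map ∂_2: C_2 → C_1 acts by ∂[p,q,r] = [q,r] − [p,r] + [p,q]. For instance
  ∂abc = bc − ac + ab.
The resulting 3×1 matrix has rank 1, and its Smith normal form has invariant factors (1).

Now H_k = ker ∂_k / im ∂_{k+1}, so:

  H_0: rank C_0 − rank ∂_1 = 3 − 2 = 1, and the invariant factors of ∂_1 are all 1, so H_0 = Z.
  H_1: rank ker ∂_1 − rank ∂_2 = (3 − 2) − 1 = 0, and the invariant factors of ∂_2 are all 1, so H_1 = 0.
  H_2: rank ker ∂_2 − rank ∂_3 = (1 − 1) − 0 = 0, and there is no ∂_3, so H_2 = 0.

As a check, the Euler characteristic is 3 − 3 + 1 = 1, which agrees with 1 − 0 + 0 = 1.
(K is a triangulation of the 2-simplex.)

H_0 = Z,  H_1 = 0,  H_2 = 0.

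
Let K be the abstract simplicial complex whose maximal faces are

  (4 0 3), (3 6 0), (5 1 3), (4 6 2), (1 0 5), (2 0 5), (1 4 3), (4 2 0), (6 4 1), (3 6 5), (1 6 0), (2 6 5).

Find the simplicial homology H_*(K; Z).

Order the vertices as 0 < 1 < 2 < 3 < 4 < 5 < 6. Listing each simplex with vertices in this order, K has dimension 2 with simplices:

  0-simplices (7): [0], [1], [2], [3], [4], [5], [6]
  1-simplices (18): [0,1], [0,2], [0,3], [0,4], [0,5], [0,6], [1,3], [1,4], [1,5], [1,6], [2,4], [2,5], [2,6], [3,4], [3,5], [3,6], [4,6], [5,6]
  2-simplices (12): [0,1,5], [0,1,6], [0,2,4], [0,2,5], [0,3,4], [0,3,6], [1,3,4], [1,3,5], [1,4,6], [2,4,6], [2,5,6], [3,5,6]

so the chain groups are C_0 ≅ Z^7, C_1 ≅ Z^18, C_2 ≅ Z^12.

Boundary ∂_1: C_1 → C_0 is given by ∂[p,q] = [q] − [p]. For instance
  ∂[2,4] = [4] − [2].
As a 7×18 matrix over Z this has rank 6, with invariant factors (1,1,1,1,1,1).

∂_2: C_2 → C_1 sends each 2-simplex [p,q,r] to [q,r] − [p,r] + [p,q]. For instance
  ∂[2,4,6] = [4,6] − [2,6] + [2,4],
  ∂[0,2,5] = [2,5] − [0,5] + [0,2].
The resulting 18×12 matrix has rank 12, and its Smith normal form has invariant factors (1,1,1,1,1,1,1,1,1,1,1,2).

Computing H_k = (kernel of ∂_k) / (image of ∂_{k+1}):

  H_0: rank C_0 − rank ∂_1 = 7 − 6 = 1, and the invariant factors of ∂_1 are all 1, so H_0 = Z.
  H_1: rank ker ∂_1 − rank ∂_2 = (18 − 6) − 12 = 0, and ∂_2 has invariant factor 2 > 1, so H_1 = Z/2.
  H_2: rank ker ∂_2 − rank ∂_3 = (12 − 12) − 0 = 0, and there is no ∂_3, so H_2 = 0.

As a check, the Euler characteristic is 7 − 18 + 12 = 1, which agrees with 1 − 0 + 0 = 1.
(K is a triangulation of the real projective plane RP^2.)

H_0 = Z,  H_1 = Z/2,  H_2 = 0.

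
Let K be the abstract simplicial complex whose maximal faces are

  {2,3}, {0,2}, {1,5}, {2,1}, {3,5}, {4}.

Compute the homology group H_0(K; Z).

H_0 = Z^2.

We work with the vertex ordering 0 < 1 < 2 < 3 < 4 < 5. The simplices of K, each written with vertices in increasing order, are:

  0-simplices (6): [0], [1], [2], [3], [4], [5]
  1-simplices (5): [0,2], [1,2], [1,5], [2,3], [3,5]

giving chain groups C_0 ≅ Z^6, C_1 ≅ Z^5.

∂_1: C_1 → C_0 sends each edge [p,q] (with p < q) to q − p. For instance
  ∂[3,5] = [5] − [3].
This gives a 6×5 integer matrix of rank 4; reducing to Smith normal form yields diagonal entries (1,1,1,1).

From H_k ≅ ker(∂_k) / im(∂_{k+1}) we obtain:

  H_0: rank C_0 − rank ∂_1 = 6 − 4 = 2, and the invariant factors of ∂_1 are all 1, so H_0 = Z^2.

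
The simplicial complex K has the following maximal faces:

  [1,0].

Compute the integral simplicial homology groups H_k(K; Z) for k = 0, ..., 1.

Order the vertices as 0 < 1. Listing each simplex with vertices in this order, K has dimension 1 with simplices:

  0-simplices (2): [0], [1]
  1-simplices (1): [0,1]

so the chain groups are C_0 ≅ Z^2, C_1 ≅ Z^1.

Boundary ∂_1: C_1 → C_0 is given by ∂[p,q] = [q] − [p]. For instance
  ∂[0,1] = [1] − [0].
This gives a 2×1 integer matrix of rank 1; reducing to Smith normal form yields diagonal entries (1).

Reading off H_k = ker ∂_k / im ∂_{k+1}:

  H_0: rank C_0 − rank ∂_1 = 2 − 1 = 1, and the invariant factors of ∂_1 are all 1, so H_0 ≅ Z.
  H_1: rank ker ∂_1 − rank ∂_2 = (1 − 1) − 0 = 0, and there is no ∂_2, so H_1 ≅ 0.

H_0 ≅ Z,  H_1 = 0.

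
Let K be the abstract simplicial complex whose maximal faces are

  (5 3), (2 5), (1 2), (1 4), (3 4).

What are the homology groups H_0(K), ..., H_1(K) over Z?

Fix the vertex order 1 < 2 < 3 < 4 < 5 and write every simplex with vertices in increasing order. Then dim K = 1 and the simplices of K are:

  0-simplices (5): [1], [2], [3], [4], [5]
  1-simplices (5): [1,2], [1,4], [2,5], [3,4], [3,5]

Hence C_0 ≅ Z^5, C_1 ≅ Z^5.

The boundary map ∂_1: C_1 → C_0 is given by ∂[p,q] = [q] − [p].
The 5×5 boundary matrix has rank 4 and Smith normal form diag(1,1,1,1).

Computing H_k = (kernel of ∂_k) / (image of ∂_{k+1}):

  H_0: rank C_0 − rank ∂_1 = 5 − 4 = 1, and the invariant factors of ∂_1 are all 1, so H_0 ≅ Z.
  H_1: rank ker ∂_1 − rank ∂_2 = (5 − 4) − 0 = 1, and there is no ∂_2, so H_1 ≅ Z.

H_0 ≅ Z,  H_1 ≅ Z.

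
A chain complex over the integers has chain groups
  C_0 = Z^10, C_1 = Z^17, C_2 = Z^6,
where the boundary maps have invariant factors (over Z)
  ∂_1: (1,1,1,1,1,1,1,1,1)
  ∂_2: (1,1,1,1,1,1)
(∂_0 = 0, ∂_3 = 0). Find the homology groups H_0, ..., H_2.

H_0: b_0 = 10 − 0 − 9 = 1; torsion from ∂_1 factors > 1: none. So H_0 = Z.
H_1: b_1 = 17 − 9 − 6 = 2; torsion from ∂_2 factors > 1: none. So H_1 = Z^2.
H_2: b_2 = 6 − 6 − 0 = 0; torsion from ∂_3 factors > 1: none. So H_2 = 0.

H_0 = Z,  H_1 = Z^2,  H_2 = 0.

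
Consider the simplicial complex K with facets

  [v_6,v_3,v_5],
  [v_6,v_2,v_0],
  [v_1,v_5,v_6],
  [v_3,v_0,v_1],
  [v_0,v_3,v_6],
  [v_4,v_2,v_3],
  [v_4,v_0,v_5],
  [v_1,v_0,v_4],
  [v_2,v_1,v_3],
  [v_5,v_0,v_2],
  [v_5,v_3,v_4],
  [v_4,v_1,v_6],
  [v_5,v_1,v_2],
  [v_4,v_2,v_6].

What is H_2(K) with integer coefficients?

Fix the vertex order v_0 < v_1 < v_2 < v_3 < v_4 < v_5 < v_6 and write every simplex with vertices in increasing order. Then dim K = 2 and the simplices of K are:

  0-simplices (7): [v_0], [v_1], [v_2], [v_3], [v_4], [v_5], [v_6]
  1-simplices (21): (21 of them)
  2-simplices (14): (14 of them)

giving chain groups C_0 ≅ Z^7, C_1 ≅ Z^21, C_2 ≅ Z^14.

Boundary ∂_1: C_1 → C_0 maps an edge to its endpoints' difference, ∂[p,q] = q − p. For instance
  ∂[v_0,v_4] = [v_4] − [v_0].
This gives a 7×21 integer matrix of rank 6; reducing to Smith normal form yields diagonal entries (1,1,1,1,1,1).

∂_2: C_2 → C_1 sends each 2-simplex [p,q,r] to [q,r] − [p,r] + [p,q]. For instance
  ∂[v_0,v_1,v_4] = [v_1,v_4] − [v_0,v_4] + [v_0,v_1],
  ∂[v_0,v_2,v_6] = [v_2,v_6] − [v_0,v_6] + [v_0,v_2].
The resulting 21×14 matrix has rank 13, and its Smith normal form has invariant factors (1,1,1,1,1,1,1,1,1,1,1,1,1).

From H_k ≅ ker(∂_k) / im(∂_{k+1}) we obtain:

  H_2: rank ker ∂_2 − rank ∂_3 = (14 − 13) − 0 = 1, and there is no ∂_3, so H_2 = Z.

(K is a triangulation of the torus T^2.)

H_2 ≅ Z.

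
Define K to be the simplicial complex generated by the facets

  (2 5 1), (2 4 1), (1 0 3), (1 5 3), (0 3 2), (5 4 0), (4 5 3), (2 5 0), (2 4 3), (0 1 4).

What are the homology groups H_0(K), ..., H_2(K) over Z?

We work with the vertex ordering 0 < 1 < 2 < 3 < 4 < 5. The simplices of K, each written with vertices in increasing order, are:

  0-simplices (6): [0], [1], [2], [3], [4], [5]
  1-simplices (15): [0,1], [0,2], [0,3], [0,4], [0,5], [1,2], [1,3], [1,4], [1,5], [2,3], [2,4], [2,5], [3,4], [3,5], [4,5]
  2-simplices (10): [0,1,3], [0,1,4], [0,2,3], [0,2,5], [0,4,5], [1,2,4], [1,2,5], [1,3,5], [2,3,4], [3,4,5]

Hence C_0 ≅ Z^6, C_1 ≅ Z^15, C_2 ≅ Z^10.

Boundary ∂_1: C_1 → C_0 is given by ∂[p,q] = [q] − [p].
The 6×15 boundary matrix has rank 5 and Smith normal form diag(1,1,1,1,1).

∂_2: C_2 → C_1 acts by ∂[p,q,r] = [q,r] − [p,r] + [p,q]. For instance
  ∂[0,1,4] = [1,4] − [0,4] + [0,1],
  ∂[0,1,3] = [1,3] − [0,3] + [0,1].
The 15×10 boundary matrix has rank 10 and Smith normal form diag(1,1,1,1,1,1,1,1,1,2).

From H_k ≅ ker(∂_k) / im(∂_{k+1}) we obtain:

  H_0: rank C_0 − rank ∂_1 = 6 − 5 = 1, and the invariant factors of ∂_1 are all 1, so H_0 = Z.
  H_1: rank ker ∂_1 − rank ∂_2 = (15 − 5) − 10 = 0, and ∂_2 has invariant factor 2 > 1, so H_1 = Z/2.
  H_2: rank ker ∂_2 − rank ∂_3 = (10 − 10) − 0 = 0, and there is no ∂_3, so H_2 = 0.

As a check, the Euler characteristic is 6 − 15 + 10 = 1, which agrees with 1 − 0 + 0 = 1.

H_0 = Z,  H_1 = Z/2,  H_2 = 0.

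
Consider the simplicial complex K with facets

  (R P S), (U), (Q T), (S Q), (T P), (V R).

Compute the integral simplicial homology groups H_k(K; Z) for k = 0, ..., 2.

H_0 = Z^2,  H_1 = Z,  H_2 = 0.

K has 7 vertices, 7 edges, 1 triangle.
rank ∂_0 = 0, rank ∂_1 = 5 ⇒ b_0 = 7 − 0 − 5 = 2; all invariant factors of ∂_1 are 1 so no torsion. So H_0 = Z^2.
rank ∂_1 = 5, rank ∂_2 = 1 ⇒ b_1 = 7 − 5 − 1 = 1; all invariant factors of ∂_2 are 1 so no torsion. So H_1 = Z.
rank ∂_2 = 1, rank ∂_3 = 0 ⇒ b_2 = 1 − 1 − 0 = 0. So H_2 = 0.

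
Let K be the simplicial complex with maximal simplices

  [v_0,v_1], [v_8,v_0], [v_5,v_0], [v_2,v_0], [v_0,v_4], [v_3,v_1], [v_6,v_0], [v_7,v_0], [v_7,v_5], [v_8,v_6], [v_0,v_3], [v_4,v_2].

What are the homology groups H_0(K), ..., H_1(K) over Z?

H_0 = Z,  H_1 = Z^4.

K has 9 vertices, 12 edges.
rank ∂_0 = 0, rank ∂_1 = 8 ⇒ b_0 = 9 − 0 − 8 = 1; all invariant factors of ∂_1 are 1 so no torsion. So H_0 = Z.
rank ∂_1 = 8, rank ∂_2 = 0 ⇒ b_1 = 12 − 8 − 0 = 4. So H_1 = Z^4.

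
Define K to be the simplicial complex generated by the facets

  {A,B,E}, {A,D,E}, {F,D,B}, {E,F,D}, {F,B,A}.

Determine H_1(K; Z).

H_1 ≅ Z.

Order the vertices as A < B < D < E < F. Listing each simplex with vertices in this order, K has dimension 2 with simplices:

  0-simplices (5): A, B, D, E, F
  1-simplices (10): AB, AD, AE, AF, BD, BE, BF, DE, DF, EF
  2-simplices (5): ABE, ABF, ADE, BDF, DEF

giving chain groups C_0 ≅ Z^5, C_1 ≅ Z^10, C_2 ≅ Z^5.

∂_1: C_1 → C_0 sends each edge [p,q] (with p < q) to q − p.
This gives a 5×10 integer matrix of rank 4; reducing to Smith normal form yields diagonal entries (1,1,1,1).

Boundary ∂_2: C_2 → C_1 sends each 2-simplex [p,q,r] to [q,r] − [p,r] + [p,q]. For instance
  ∂ABF = BF − AF + AB,
  ∂ABE = BE − AE + AB.
As a 10×5 matrix over Z this has rank 5, with invariant factors (1,1,1,1,1).

Reading off H_k = ker ∂_k / im ∂_{k+1}:

  H_1: rank ker ∂_1 − rank ∂_2 = (10 − 4) − 5 = 1, and the invariant factors of ∂_2 are all 1, so H_1 = Z.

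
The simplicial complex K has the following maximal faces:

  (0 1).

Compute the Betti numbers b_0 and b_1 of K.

Take the total order 0 < 1 on the vertex set. Then K (dimension 1) consists of the simplices:

  0-simplices (2): [0], [1]
  1-simplices (1): [0,1]

so the chain groups are C_0 ≅ Z^2, C_1 ≅ Z^1.

Boundary ∂_1: C_1 → C_0 is given by ∂[p,q] = [q] − [p]. For instance
  ∂[0,1] = [1] − [0].
The resulting 2×1 matrix has rank 1, and its Smith normal form has invariant factors (1).

Computing H_k = (kernel of ∂_k) / (image of ∂_{k+1}):

  H_0: rank C_0 − rank ∂_1 = 2 − 1 = 1, and the invariant factors of ∂_1 are all 1, so H_0 = Z.
  H_1: rank ker ∂_1 − rank ∂_2 = (1 − 1) − 0 = 0, and there is no ∂_2, so H_1 = 0.

As a check, the Euler characteristic is 2 − 1 = 1, which agrees with 1 − 0 = 1.

Hence the Betti numbers are b_0 = 1, b_1 = 0.

b_0 = 1, b_1 = 0.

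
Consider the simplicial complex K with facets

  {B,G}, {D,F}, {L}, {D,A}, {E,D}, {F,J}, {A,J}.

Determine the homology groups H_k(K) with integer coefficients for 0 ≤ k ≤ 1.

H_0 = Z^3,  H_1 = Z.

Fix the vertex order A < B < D < E < F < G < J < L and write every simplex with vertices in increasing order. Then dim K = 1 and the simplices of K are:

  0-simplices (8): A, B, D, E, F, G, J, L
  1-simplices (6): AD, AJ, BG, DE, DF, FJ

so the chain groups are C_0 ≅ Z^8, C_1 ≅ Z^6.

The boundary map ∂_1: C_1 → C_0 is given by ∂[p,q] = [q] − [p]. For instance
  ∂FJ = J − F.
As a 8×6 matrix over Z this has rank 5, with invariant factors (1,1,1,1,1).

Reading off H_k = ker ∂_k / im ∂_{k+1}:

  H_0: rank C_0 − rank ∂_1 = 8 − 5 = 3, and the invariant factors of ∂_1 are all 1, so H_0 = Z^3.
  H_1: rank ker ∂_1 − rank ∂_2 = (6 − 5) − 0 = 1, and there is no ∂_2, so H_1 = Z.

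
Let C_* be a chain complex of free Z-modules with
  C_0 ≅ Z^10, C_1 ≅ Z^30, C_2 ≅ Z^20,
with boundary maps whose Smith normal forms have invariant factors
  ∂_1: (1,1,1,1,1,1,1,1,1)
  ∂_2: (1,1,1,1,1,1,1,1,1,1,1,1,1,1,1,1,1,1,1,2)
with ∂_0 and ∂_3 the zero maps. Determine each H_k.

H_0: b_0 = 10 − 0 − 9 = 1; torsion from ∂_1 factors > 1: none. So H_0 ≅ Z.
H_1: b_1 = 30 − 9 − 20 = 1; torsion from ∂_2 factors > 1: [2]. So H_1 ≅ Z ⊕ Z/2.
H_2: b_2 = 20 − 20 − 0 = 0; torsion from ∂_3 factors > 1: none. So H_2 ≅ 0.

H_0 ≅ Z,  H_1 ≅ Z ⊕ Z/2,  H_2 = 0.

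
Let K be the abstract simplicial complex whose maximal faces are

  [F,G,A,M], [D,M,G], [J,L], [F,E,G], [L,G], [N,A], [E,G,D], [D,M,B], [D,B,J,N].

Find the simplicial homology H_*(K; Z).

Fix the vertex order A < B < D < E < F < G < J < L < M < N and write every simplex with vertices in increasing order. Then dim K = 3 and the simplices of K are:

  0-simplices (10): A, B, D, E, F, G, J, L, M, N
  1-simplices (21): AF, AG, AM, AN, BD, BJ, BM, BN, DE, DG, DJ, DM, DN, EF, EG, FG, FM, GL, GM, JL, JN
  2-simplices (12): AFG, AFM, AGM, BDJ, BDM, BDN, BJN, DEG, DGM, DJN, EFG, FGM
  3-simplices (2): AFGM, BDJN

Hence C_0 ≅ Z^10, C_1 ≅ Z^21, C_2 ≅ Z^12, C_3 ≅ Z^2.

The boundary map ∂_1: C_1 → C_0 sends each edge [p,q] (with p < q) to q − p. For instance
  ∂BN = N − B.
As a 10×21 matrix over Z this has rank 9, with invariant factors (1,1,1,1,1,1,1,1,1).

∂_2: C_2 → C_1 maps a triangle to the signed sum of its edges. For instance
  ∂EFG = FG − EG + EF,
  ∂BDN = DN − BN + BD.
The resulting 21×12 matrix has rank 10, and its Smith normal form has invariant factors (1,1,1,1,1,1,1,1,1,1).

Boundary ∂_3: C_3 → C_2 sends each 3-simplex σ to the alternating sum Σ_i (−1)^i (σ with its i-th vertex removed). For instance
  ∂AFGM = FGM − AGM + AFM − AFG,
  ∂BDJN = DJN − BJN + BDN − BDJ.
The 12×2 boundary matrix has rank 2 and Smith normal form diag(1,1).

Reading off H_k = ker ∂_k / im ∂_{k+1}:

  H_0: rank C_0 − rank ∂_1 = 10 − 9 = 1, and the invariant factors of ∂_1 are all 1, so H_0 = Z.
  H_1: rank ker ∂_1 − rank ∂_2 = (21 − 9) − 10 = 2, and the invariant factors of ∂_2 are all 1, so H_1 = Z^2.
  H_2: rank ker ∂_2 − rank ∂_3 = (12 − 10) − 2 = 0, and the invariant factors of ∂_3 are all 1, so H_2 = 0.
  H_3: rank ker ∂_3 − rank ∂_4 = (2 − 2) − 0 = 0, and there is no ∂_4, so H_3 = 0.

As a check, the Euler characteristic is 10 − 21 + 12 − 2 = -1, which agrees with 1 − 2 + 0 − 0 = -1.

H_0 = Z,  H_1 = Z^2,  H_2 = 0,  H_3 = 0.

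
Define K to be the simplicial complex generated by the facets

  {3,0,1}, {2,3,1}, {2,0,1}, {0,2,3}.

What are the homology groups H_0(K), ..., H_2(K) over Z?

H_0 = Z,  H_1 = 0,  H_2 = Z.

Take the total order 0 < 1 < 2 < 3 on the vertex set. Then K (dimension 2) consists of the simplices:

  0-simplices (4): [0], [1], [2], [3]
  1-simplices (6): [0,1], [0,2], [0,3], [1,2], [1,3], [2,3]
  2-simplices (4): [0,1,2], [0,1,3], [0,2,3], [1,2,3]

Hence C_0 ≅ Z^4, C_1 ≅ Z^6, C_2 ≅ Z^4.

∂_1: C_1 → C_0 is given by ∂[p,q] = [q] − [p].
The resulting 4×6 matrix has rank 3, and its Smith normal form has invariant factors (1,1,1).

∂_2: C_2 → C_1 sends each 2-simplex [p,q,r] to [q,r] − [p,r] + [p,q]. For instance
  ∂[1,2,3] = [2,3] − [1,3] + [1,2],
  ∂[0,1,3] = [1,3] − [0,3] + [0,1].
The resulting 6×4 matrix has rank 3, and its Smith normal form has invariant factors (1,1,1).

Now H_k = ker ∂_k / im ∂_{k+1}, so:

  H_0: rank C_0 − rank ∂_1 = 4 − 3 = 1, and the invariant factors of ∂_1 are all 1, so H_0 ≅ Z.
  H_1: rank ker ∂_1 − rank ∂_2 = (6 − 3) − 3 = 0, and the invariant factors of ∂_2 are all 1, so H_1 ≅ 0.
  H_2: rank ker ∂_2 − rank ∂_3 = (4 − 3) − 0 = 1, and there is no ∂_3, so H_2 ≅ Z.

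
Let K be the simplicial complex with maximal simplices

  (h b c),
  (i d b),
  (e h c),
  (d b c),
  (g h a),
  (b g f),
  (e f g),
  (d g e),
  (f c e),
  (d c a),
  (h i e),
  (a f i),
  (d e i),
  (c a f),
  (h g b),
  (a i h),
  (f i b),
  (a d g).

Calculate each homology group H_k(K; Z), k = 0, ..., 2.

H_0 ≅ Z,  H_1 ≅ Z^2,  H_2 ≅ Z.

We work with the vertex ordering a < b < c < d < e < f < g < h < i. The simplices of K, each written with vertices in increasing order, are:

  0-simplices (9): a, b, c, d, e, f, g, h, i
  1-simplices (27): ac, ad, af, ag, ah, ai, bc, bd, bf, bg, bh, bi, cd, ce, cf, ch, de, dg, di, ef, eg, eh, ei, fg, fi, gh, hi
  2-simplices (18): acd, acf, adg, afi, agh, ahi, bcd, bch, bdi, bfg, bfi, bgh, cef, ceh, deg, dei, efg, ehi

giving chain groups C_0 ≅ Z^9, C_1 ≅ Z^27, C_2 ≅ Z^18.

Boundary ∂_1: C_1 → C_0 maps an edge to its endpoints' difference, ∂[p,q] = q − p.
This gives a 9×27 integer matrix of rank 8; reducing to Smith normal form yields diagonal entries (1,1,1,1,1,1,1,1).

Boundary ∂_2: C_2 → C_1 sends each 2-simplex [p,q,r] to [q,r] − [p,r] + [p,q]. For instance
  ∂ceh = eh − ch + ce,
  ∂bfg = fg − bg + bf.
The resulting 27×18 matrix has rank 17, and its Smith normal form has invariant factors (1,1,1,1,1,1,1,1,1,1,1,1,1,1,1,1,1).

Now H_k = ker ∂_k / im ∂_{k+1}, so:

  H_0: rank C_0 − rank ∂_1 = 9 − 8 = 1, and the invariant factors of ∂_1 are all 1, so H_0 = Z.
  H_1: rank ker ∂_1 − rank ∂_2 = (27 − 8) − 17 = 2, and the invariant factors of ∂_2 are all 1, so H_1 = Z^2.
  H_2: rank ker ∂_2 − rank ∂_3 = (18 − 17) − 0 = 1, and there is no ∂_3, so H_2 = Z.

As a check, the Euler characteristic is 9 − 27 + 18 = 0, which agrees with 1 − 2 + 1 = 0.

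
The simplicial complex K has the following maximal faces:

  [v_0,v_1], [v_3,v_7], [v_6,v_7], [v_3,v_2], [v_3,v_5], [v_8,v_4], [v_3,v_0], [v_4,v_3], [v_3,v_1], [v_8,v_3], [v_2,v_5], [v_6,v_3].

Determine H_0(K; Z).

Order the vertices as v_0 < v_1 < v_2 < v_3 < v_4 < v_5 < v_6 < v_7 < v_8. Listing each simplex with vertices in this order, K has dimension 1 with simplices:

  0-simplices (9): [v_0], [v_1], [v_2], [v_3], [v_4], [v_5], [v_6], [v_7], [v_8]
  1-simplices (12): [v_0,v_1], [v_0,v_3], [v_1,v_3], [v_2,v_3], [v_2,v_5], [v_3,v_4], [v_3,v_5], [v_3,v_6], [v_3,v_7], [v_3,v_8], [v_4,v_8], [v_6,v_7]

Hence C_0 ≅ Z^9, C_1 ≅ Z^12.

Boundary ∂_1: C_1 → C_0 sends each edge [p,q] (with p < q) to q − p. For instance
  ∂[v_3,v_6] = [v_6] − [v_3].
As a 9×12 matrix over Z this has rank 8, with invariant factors (1,1,1,1,1,1,1,1).

Reading off H_k = ker ∂_k / im ∂_{k+1}:

  H_0: rank C_0 − rank ∂_1 = 9 − 8 = 1, and the invariant factors of ∂_1 are all 1, so H_0 ≅ Z.

H_0 = Z.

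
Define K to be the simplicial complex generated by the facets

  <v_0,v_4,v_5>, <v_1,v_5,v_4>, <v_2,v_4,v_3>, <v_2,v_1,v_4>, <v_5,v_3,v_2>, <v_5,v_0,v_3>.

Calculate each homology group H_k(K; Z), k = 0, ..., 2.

H_0 = Z,  H_1 = Z,  H_2 = 0.

Take the total order v_0 < v_1 < v_2 < v_3 < v_4 < v_5 on the vertex set. Then K (dimension 2) consists of the simplices:

  0-simplices (6): [v_0], [v_1], [v_2], [v_3], [v_4], [v_5]
  1-simplices (12): [v_0,v_3], [v_0,v_4], [v_0,v_5], [v_1,v_2], [v_1,v_4], [v_1,v_5], [v_2,v_3], [v_2,v_4], [v_2,v_5], [v_3,v_4], [v_3,v_5], [v_4,v_5]
  2-simplices (6): [v_0,v_3,v_5], [v_0,v_4,v_5], [v_1,v_2,v_4], [v_1,v_4,v_5], [v_2,v_3,v_4], [v_2,v_3,v_5]

Hence C_0 ≅ Z^6, C_1 ≅ Z^12, C_2 ≅ Z^6.

∂_1: C_1 → C_0 maps an edge to its endpoints' difference, ∂[p,q] = q − p. For instance
  ∂[v_1,v_2] = [v_2] − [v_1].
The 6×12 boundary matrix has rank 5 and Smith normal form diag(1,1,1,1,1).

∂_2: C_2 → C_1 acts by ∂[p,q,r] = [q,r] − [p,r] + [p,q]. For instance
  ∂[v_0,v_3,v_5] = [v_3,v_5] − [v_0,v_5] + [v_0,v_3],
  ∂[v_1,v_2,v_4] = [v_2,v_4] − [v_1,v_4] + [v_1,v_2].
The resulting 12×6 matrix has rank 6, and its Smith normal form has invariant factors (1,1,1,1,1,1).

Now H_k = ker ∂_k / im ∂_{k+1}, so:

  H_0: rank C_0 − rank ∂_1 = 6 − 5 = 1, and the invariant factors of ∂_1 are all 1, so H_0 ≅ Z.
  H_1: rank ker ∂_1 − rank ∂_2 = (12 − 5) − 6 = 1, and the invariant factors of ∂_2 are all 1, so H_1 ≅ Z.
  H_2: rank ker ∂_2 − rank ∂_3 = (6 − 6) − 0 = 0, and there is no ∂_3, so H_2 ≅ 0.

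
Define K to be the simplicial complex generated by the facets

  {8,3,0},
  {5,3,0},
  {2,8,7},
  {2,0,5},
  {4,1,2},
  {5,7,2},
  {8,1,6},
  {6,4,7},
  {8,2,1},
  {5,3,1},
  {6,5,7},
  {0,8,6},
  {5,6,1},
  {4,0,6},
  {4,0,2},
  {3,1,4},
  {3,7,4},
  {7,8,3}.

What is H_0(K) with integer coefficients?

H_0 ≅ Z.

K has 9 vertices, 27 edges, 18 triangles.
rank ∂_0 = 0, rank ∂_1 = 8 ⇒ b_0 = 9 − 0 − 8 = 1; all invariant factors of ∂_1 are 1 so no torsion. So H_0 ≅ Z.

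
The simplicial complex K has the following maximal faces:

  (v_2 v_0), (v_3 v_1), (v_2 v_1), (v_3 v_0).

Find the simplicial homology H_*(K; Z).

H_0 ≅ Z,  H_1 ≅ Z.

Order the vertices as v_0 < v_1 < v_2 < v_3. Listing each simplex with vertices in this order, K has dimension 1 with simplices:

  0-simplices (4): [v_0], [v_1], [v_2], [v_3]
  1-simplices (4): [v_0,v_2], [v_0,v_3], [v_1,v_2], [v_1,v_3]

Hence C_0 ≅ Z^4, C_1 ≅ Z^4.

∂_1: C_1 → C_0 maps an edge to its endpoints' difference, ∂[p,q] = q − p. For instance
  ∂[v_1,v_2] = [v_2] − [v_1].
The resulting 4×4 matrix has rank 3, and its Smith normal form has invariant factors (1,1,1).

Now H_k = ker ∂_k / im ∂_{k+1}, so:

  H_0: rank C_0 − rank ∂_1 = 4 − 3 = 1, and the invariant factors of ∂_1 are all 1, so H_0 = Z.
  H_1: rank ker ∂_1 − rank ∂_2 = (4 − 3) − 0 = 1, and there is no ∂_2, so H_1 = Z.

(K is a triangulation of the circle S^1.)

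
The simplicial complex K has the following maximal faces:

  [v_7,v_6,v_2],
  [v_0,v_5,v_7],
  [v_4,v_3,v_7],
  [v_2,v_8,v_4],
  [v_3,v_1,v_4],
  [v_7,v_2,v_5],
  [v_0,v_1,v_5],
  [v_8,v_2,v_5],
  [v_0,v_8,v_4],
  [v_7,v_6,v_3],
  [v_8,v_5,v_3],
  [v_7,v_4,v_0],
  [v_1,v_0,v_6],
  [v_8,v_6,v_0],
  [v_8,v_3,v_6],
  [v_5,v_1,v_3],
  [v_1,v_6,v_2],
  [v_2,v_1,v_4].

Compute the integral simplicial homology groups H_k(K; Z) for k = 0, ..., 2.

H_0 ≅ Z,  H_1 ≅ Z^2,  H_2 ≅ Z.

Take the total order v_0 < v_1 < v_2 < v_3 < v_4 < v_5 < v_6 < v_7 < v_8 on the vertex set. Then K (dimension 2) consists of the simplices:

  0-simplices (9): [v_0], [v_1], [v_2], [v_3], [v_4], [v_5], [v_6], [v_7], [v_8]
  1-simplices (27): (27 of them)
  2-simplices (18): (18 of them)

Hence C_0 ≅ Z^9, C_1 ≅ Z^27, C_2 ≅ Z^18.

Boundary ∂_1: C_1 → C_0 maps an edge to its endpoints' difference, ∂[p,q] = q − p. For instance
  ∂[v_3,v_7] = [v_7] − [v_3].
The 9×27 boundary matrix has rank 8 and Smith normal form diag(1,1,1,1,1,1,1,1).

The boundary map ∂_2: C_2 → C_1 sends each 2-simplex [p,q,r] to [q,r] − [p,r] + [p,q]. For instance
  ∂[v_1,v_2,v_6] = [v_2,v_6] − [v_1,v_6] + [v_1,v_2],
  ∂[v_0,v_1,v_6] = [v_1,v_6] − [v_0,v_6] + [v_0,v_1].
The 27×18 boundary matrix has rank 17 and Smith normal form diag(1,1,1,1,1,1,1,1,1,1,1,1,1,1,1,1,1).

Computing H_k = (kernel of ∂_k) / (image of ∂_{k+1}):

  H_0: rank C_0 − rank ∂_1 = 9 − 8 = 1, and the invariant factors of ∂_1 are all 1, so H_0 ≅ Z.
  H_1: rank ker ∂_1 − rank ∂_2 = (27 − 8) − 17 = 2, and the invariant factors of ∂_2 are all 1, so H_1 ≅ Z^2.
  H_2: rank ker ∂_2 − rank ∂_3 = (18 − 17) − 0 = 1, and there is no ∂_3, so H_2 ≅ Z.

(K is a triangulation of the torus T^2.)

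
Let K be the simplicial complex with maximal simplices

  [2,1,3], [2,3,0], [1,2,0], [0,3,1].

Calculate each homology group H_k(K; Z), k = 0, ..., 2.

H_0 ≅ Z,  H_1 = 0,  H_2 ≅ Z.

Fix the vertex order 0 < 1 < 2 < 3 and write every simplex with vertices in increasing order. Then dim K = 2 and the simplices of K are:

  0-simplices (4): [0], [1], [2], [3]
  1-simplices (6): [0,1], [0,2], [0,3], [1,2], [1,3], [2,3]
  2-simplices (4): [0,1,2], [0,1,3], [0,2,3], [1,2,3]

so the chain groups are C_0 ≅ Z^4, C_1 ≅ Z^6, C_2 ≅ Z^4.

∂_1: C_1 → C_0 maps an edge to its endpoints' difference, ∂[p,q] = q − p. For instance
  ∂[0,3] = [3] − [0].
As a 4×6 matrix over Z this has rank 3, with invariant factors (1,1,1).

∂_2: C_2 → C_1 acts by ∂[p,q,r] = [q,r] − [p,r] + [p,q]. For instance
  ∂[1,2,3] = [2,3] − [1,3] + [1,2],
  ∂[0,2,3] = [2,3] − [0,3] + [0,2].
This gives a 6×4 integer matrix of rank 3; reducing to Smith normal form yields diagonal entries (1,1,1).

From H_k ≅ ker(∂_k) / im(∂_{k+1}) we obtain:

  H_0: rank C_0 − rank ∂_1 = 4 − 3 = 1, and the invariant factors of ∂_1 are all 1, so H_0 ≅ Z.
  H_1: rank ker ∂_1 − rank ∂_2 = (6 − 3) − 3 = 0, and the invariant factors of ∂_2 are all 1, so H_1 ≅ 0.
  H_2: rank ker ∂_2 − rank ∂_3 = (4 − 3) − 0 = 1, and there is no ∂_3, so H_2 ≅ Z.

(K is a triangulation of the 2-sphere S^2.)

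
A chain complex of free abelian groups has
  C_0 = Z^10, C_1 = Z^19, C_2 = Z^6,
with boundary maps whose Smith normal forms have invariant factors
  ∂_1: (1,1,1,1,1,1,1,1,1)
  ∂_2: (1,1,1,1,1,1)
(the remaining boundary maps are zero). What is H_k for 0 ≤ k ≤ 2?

H_0 ≅ Z,  H_1 ≅ Z^4,  H_2 = 0.

H_0: b_0 = 10 − 0 − 9 = 1; torsion from ∂_1 factors > 1: none. So H_0 ≅ Z.
H_1: b_1 = 19 − 9 − 6 = 4; torsion from ∂_2 factors > 1: none. So H_1 ≅ Z^4.
H_2: b_2 = 6 − 6 − 0 = 0; torsion from ∂_3 factors > 1: none. So H_2 ≅ 0.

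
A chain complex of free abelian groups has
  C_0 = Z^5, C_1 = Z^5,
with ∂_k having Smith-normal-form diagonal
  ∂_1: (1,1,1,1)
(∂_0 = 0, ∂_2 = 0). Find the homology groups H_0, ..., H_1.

H_0 = Z,  H_1 = Z.

H_0: b_0 = 5 − 0 − 4 = 1; torsion from ∂_1 factors > 1: none. So H_0 = Z.
H_1: b_1 = 5 − 4 − 0 = 1; torsion from ∂_2 factors > 1: none. So H_1 = Z.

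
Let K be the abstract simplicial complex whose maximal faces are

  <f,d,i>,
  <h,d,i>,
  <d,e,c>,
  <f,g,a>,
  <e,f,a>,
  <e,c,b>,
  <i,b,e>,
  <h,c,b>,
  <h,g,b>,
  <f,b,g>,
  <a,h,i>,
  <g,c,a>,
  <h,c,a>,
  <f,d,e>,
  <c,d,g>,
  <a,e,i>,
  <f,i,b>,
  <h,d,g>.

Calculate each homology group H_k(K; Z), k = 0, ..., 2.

Fix the vertex order a < b < c < d < e < f < g < h < i and write every simplex with vertices in increasing order. Then dim K = 2 and the simplices of K are:

  0-simplices (9): a, b, c, d, e, f, g, h, i
  1-simplices (27): ac, ae, af, ag, ah, ai, bc, be, bf, bg, bh, bi, cd, ce, cg, ch, de, df, dg, dh, di, ef, ei, fg, fi, gh, hi
  2-simplices (18): acg, ach, aef, aei, afg, ahi, bce, bch, bei, bfg, bfi, bgh, cde, cdg, def, dfi, dgh, dhi

giving chain groups C_0 ≅ Z^9, C_1 ≅ Z^27, C_2 ≅ Z^18.

Boundary ∂_1: C_1 → C_0 is given by ∂[p,q] = [q] − [p].
The resulting 9×27 matrix has rank 8, and its Smith normal form has invariant factors (1,1,1,1,1,1,1,1).

The boundary map ∂_2: C_2 → C_1 maps a triangle to the signed sum of its edges. For instance
  ∂bfi = fi − bi + bf,
  ∂bei = ei − bi + be.
The resulting 27×18 matrix has rank 18, and its Smith normal form has invariant factors (1,1,1,1,1,1,1,1,1,1,1,1,1,1,1,1,1,2).

Computing H_k = (kernel of ∂_k) / (image of ∂_{k+1}):

  H_0: rank C_0 − rank ∂_1 = 9 − 8 = 1, and the invariant factors of ∂_1 are all 1, so H_0 ≅ Z.
  H_1: rank ker ∂_1 − rank ∂_2 = (27 − 8) − 18 = 1, and ∂_2 has invariant factor 2 > 1, so H_1 ≅ Z ⊕ Z/2Z.
  H_2: rank ker ∂_2 − rank ∂_3 = (18 − 18) − 0 = 0, and there is no ∂_3, so H_2 ≅ 0.

(K is a triangulation of the Klein bottle.)

H_0 = Z,  H_1 = Z ⊕ Z/2Z,  H_2 = 0.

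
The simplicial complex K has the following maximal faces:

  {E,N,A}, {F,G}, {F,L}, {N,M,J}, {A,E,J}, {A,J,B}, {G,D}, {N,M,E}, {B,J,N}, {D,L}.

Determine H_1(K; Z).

Order the vertices as A < B < D < E < F < G < J < L < M < N. Listing each simplex with vertices in this order, K has dimension 2 with simplices:

  0-simplices (10): A, B, D, E, F, G, J, L, M, N
  1-simplices (16): AB, AE, AJ, AN, BJ, BN, DG, DL, EJ, EM, EN, FG, FL, JM, JN, MN
  2-simplices (6): ABJ, AEJ, AEN, BJN, EMN, JMN

Hence C_0 ≅ Z^10, C_1 ≅ Z^16, C_2 ≅ Z^6.

The boundary map ∂_1: C_1 → C_0 sends each edge [p,q] (with p < q) to q − p. For instance
  ∂EM = M − E.
The resulting 10×16 matrix has rank 8, and its Smith normal form has invariant factors (1,1,1,1,1,1,1,1).

The boundary map ∂_2: C_2 → C_1 maps a triangle to the signed sum of its edges. For instance
  ∂AEJ = EJ − AJ + AE,
  ∂AEN = EN − AN + AE.
This gives a 16×6 integer matrix of rank 6; reducing to Smith normal form yields diagonal entries (1,1,1,1,1,1).

From H_k ≅ ker(∂_k) / im(∂_{k+1}) we obtain:

  H_1: rank ker ∂_1 − rank ∂_2 = (16 − 8) − 6 = 2, and the invariant factors of ∂_2 are all 1, so H_1 ≅ Z^2.

H_1 = Z^2.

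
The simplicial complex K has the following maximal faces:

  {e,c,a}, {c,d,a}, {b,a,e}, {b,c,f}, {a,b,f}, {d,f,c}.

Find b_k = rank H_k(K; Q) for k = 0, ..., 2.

Order the vertices as a < b < c < d < e < f. Listing each simplex with vertices in this order, K has dimension 2 with simplices:

  0-simplices (6): a, b, c, d, e, f
  1-simplices (12): ab, ac, ad, ae, af, bc, be, bf, cd, ce, cf, df
  2-simplices (6): abe, abf, acd, ace, bcf, cdf

giving chain groups C_0 ≅ Z^6, C_1 ≅ Z^12, C_2 ≅ Z^6.

∂_1: C_1 → C_0 is given by ∂[p,q] = [q] − [p]. For instance
  ∂cf = f − c.
The 6×12 boundary matrix has rank 5 and Smith normal form diag(1,1,1,1,1).

The boundary map ∂_2: C_2 → C_1 sends each 2-simplex [p,q,r] to [q,r] − [p,r] + [p,q]. For instance
  ∂abe = be − ae + ab,
  ∂ace = ce − ae + ac.
The resulting 12×6 matrix has rank 6, and its Smith normal form has invariant factors (1,1,1,1,1,1).

From H_k ≅ ker(∂_k) / im(∂_{k+1}) we obtain:

  H_0: rank C_0 − rank ∂_1 = 6 − 5 = 1, and the invariant factors of ∂_1 are all 1, so H_0 = Z.
  H_1: rank ker ∂_1 − rank ∂_2 = (12 − 5) − 6 = 1, and the invariant factors of ∂_2 are all 1, so H_1 = Z.
  H_2: rank ker ∂_2 − rank ∂_3 = (6 − 6) − 0 = 0, and there is no ∂_3, so H_2 = 0.

As a check, the Euler characteristic is 6 − 12 + 6 = 0, which agrees with 1 − 1 + 0 = 0.

Hence the Betti numbers are b_0 = 1, b_1 = 1, b_2 = 0.

b_0 = 1, b_1 = 1, b_2 = 0.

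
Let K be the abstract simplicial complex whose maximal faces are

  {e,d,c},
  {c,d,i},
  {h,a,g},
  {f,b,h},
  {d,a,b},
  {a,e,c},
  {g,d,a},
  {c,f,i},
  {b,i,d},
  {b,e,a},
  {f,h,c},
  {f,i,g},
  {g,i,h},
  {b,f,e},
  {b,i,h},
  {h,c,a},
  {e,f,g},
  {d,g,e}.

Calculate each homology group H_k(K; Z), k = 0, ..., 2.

H_0 = Z,  H_1 = Z ⊕ Z_2,  H_2 = 0.

K has 9 vertices, 27 edges, 18 triangles.
rank ∂_0 = 0, rank ∂_1 = 8 ⇒ b_0 = 9 − 0 − 8 = 1; all invariant factors of ∂_1 are 1 so no torsion. So H_0 ≅ Z.
rank ∂_1 = 8, rank ∂_2 = 18 ⇒ b_1 = 27 − 8 − 18 = 1; ∂_2 has invariant factor(s) [2] giving torsion. So H_1 ≅ Z ⊕ Z_2.
rank ∂_2 = 18, rank ∂_3 = 0 ⇒ b_2 = 18 − 18 − 0 = 0. So H_2 ≅ 0.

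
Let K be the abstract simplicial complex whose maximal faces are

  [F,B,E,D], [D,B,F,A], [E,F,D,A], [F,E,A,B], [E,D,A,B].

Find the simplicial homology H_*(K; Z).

H_0 = Z,  H_1 = 0,  H_2 = 0,  H_3 = Z.

K has 5 vertices, 10 edges, 10 triangles, 5 3-simplices.
rank ∂_0 = 0, rank ∂_1 = 4 ⇒ b_0 = 5 − 0 − 4 = 1; all invariant factors of ∂_1 are 1 so no torsion. So H_0 = Z.
rank ∂_1 = 4, rank ∂_2 = 6 ⇒ b_1 = 10 − 4 − 6 = 0; all invariant factors of ∂_2 are 1 so no torsion. So H_1 = 0.
rank ∂_2 = 6, rank ∂_3 = 4 ⇒ b_2 = 10 − 6 − 4 = 0; all invariant factors of ∂_3 are 1 so no torsion. So H_2 = 0.
rank ∂_3 = 4, rank ∂_4 = 0 ⇒ b_3 = 5 − 4 − 0 = 1. So H_3 = Z.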